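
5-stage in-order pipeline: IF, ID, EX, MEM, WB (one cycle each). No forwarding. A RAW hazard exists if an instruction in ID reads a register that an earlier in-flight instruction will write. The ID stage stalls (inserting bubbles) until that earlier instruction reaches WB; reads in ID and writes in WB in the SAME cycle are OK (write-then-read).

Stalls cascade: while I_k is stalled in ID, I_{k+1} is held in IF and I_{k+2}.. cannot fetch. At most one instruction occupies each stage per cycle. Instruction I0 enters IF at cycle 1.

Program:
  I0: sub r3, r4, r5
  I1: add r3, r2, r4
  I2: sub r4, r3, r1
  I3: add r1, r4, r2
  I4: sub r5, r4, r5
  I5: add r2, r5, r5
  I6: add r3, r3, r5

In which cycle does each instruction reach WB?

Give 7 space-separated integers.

Answer: 5 6 9 12 13 16 17

Derivation:
I0 sub r3 <- r4,r5: IF@1 ID@2 stall=0 (-) EX@3 MEM@4 WB@5
I1 add r3 <- r2,r4: IF@2 ID@3 stall=0 (-) EX@4 MEM@5 WB@6
I2 sub r4 <- r3,r1: IF@3 ID@4 stall=2 (RAW on I1.r3 (WB@6)) EX@7 MEM@8 WB@9
I3 add r1 <- r4,r2: IF@4 ID@7 stall=2 (RAW on I2.r4 (WB@9)) EX@10 MEM@11 WB@12
I4 sub r5 <- r4,r5: IF@7 ID@10 stall=0 (-) EX@11 MEM@12 WB@13
I5 add r2 <- r5,r5: IF@10 ID@11 stall=2 (RAW on I4.r5 (WB@13)) EX@14 MEM@15 WB@16
I6 add r3 <- r3,r5: IF@11 ID@14 stall=0 (-) EX@15 MEM@16 WB@17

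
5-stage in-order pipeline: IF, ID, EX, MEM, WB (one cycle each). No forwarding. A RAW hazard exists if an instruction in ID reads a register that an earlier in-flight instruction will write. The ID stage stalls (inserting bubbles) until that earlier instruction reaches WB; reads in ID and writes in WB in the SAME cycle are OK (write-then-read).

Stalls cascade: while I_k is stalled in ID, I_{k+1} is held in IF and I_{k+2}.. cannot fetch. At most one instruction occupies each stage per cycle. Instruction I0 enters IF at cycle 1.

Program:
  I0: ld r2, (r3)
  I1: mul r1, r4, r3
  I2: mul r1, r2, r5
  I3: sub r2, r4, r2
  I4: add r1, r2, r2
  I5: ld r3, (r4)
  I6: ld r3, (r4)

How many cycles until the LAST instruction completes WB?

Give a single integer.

Answer: 14

Derivation:
I0 ld r2 <- r3: IF@1 ID@2 stall=0 (-) EX@3 MEM@4 WB@5
I1 mul r1 <- r4,r3: IF@2 ID@3 stall=0 (-) EX@4 MEM@5 WB@6
I2 mul r1 <- r2,r5: IF@3 ID@4 stall=1 (RAW on I0.r2 (WB@5)) EX@6 MEM@7 WB@8
I3 sub r2 <- r4,r2: IF@4 ID@6 stall=0 (-) EX@7 MEM@8 WB@9
I4 add r1 <- r2,r2: IF@6 ID@7 stall=2 (RAW on I3.r2 (WB@9)) EX@10 MEM@11 WB@12
I5 ld r3 <- r4: IF@7 ID@10 stall=0 (-) EX@11 MEM@12 WB@13
I6 ld r3 <- r4: IF@10 ID@11 stall=0 (-) EX@12 MEM@13 WB@14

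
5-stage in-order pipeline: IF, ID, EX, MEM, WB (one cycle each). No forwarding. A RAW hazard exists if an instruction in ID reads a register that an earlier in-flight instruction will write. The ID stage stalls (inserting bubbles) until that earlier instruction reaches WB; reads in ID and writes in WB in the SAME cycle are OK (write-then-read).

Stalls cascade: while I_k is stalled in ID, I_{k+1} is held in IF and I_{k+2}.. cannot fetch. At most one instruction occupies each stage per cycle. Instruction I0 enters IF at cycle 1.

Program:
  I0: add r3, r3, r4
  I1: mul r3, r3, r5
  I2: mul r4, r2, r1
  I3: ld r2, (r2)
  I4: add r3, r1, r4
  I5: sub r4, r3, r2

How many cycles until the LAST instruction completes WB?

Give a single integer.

I0 add r3 <- r3,r4: IF@1 ID@2 stall=0 (-) EX@3 MEM@4 WB@5
I1 mul r3 <- r3,r5: IF@2 ID@3 stall=2 (RAW on I0.r3 (WB@5)) EX@6 MEM@7 WB@8
I2 mul r4 <- r2,r1: IF@3 ID@6 stall=0 (-) EX@7 MEM@8 WB@9
I3 ld r2 <- r2: IF@6 ID@7 stall=0 (-) EX@8 MEM@9 WB@10
I4 add r3 <- r1,r4: IF@7 ID@8 stall=1 (RAW on I2.r4 (WB@9)) EX@10 MEM@11 WB@12
I5 sub r4 <- r3,r2: IF@8 ID@10 stall=2 (RAW on I4.r3 (WB@12)) EX@13 MEM@14 WB@15

Answer: 15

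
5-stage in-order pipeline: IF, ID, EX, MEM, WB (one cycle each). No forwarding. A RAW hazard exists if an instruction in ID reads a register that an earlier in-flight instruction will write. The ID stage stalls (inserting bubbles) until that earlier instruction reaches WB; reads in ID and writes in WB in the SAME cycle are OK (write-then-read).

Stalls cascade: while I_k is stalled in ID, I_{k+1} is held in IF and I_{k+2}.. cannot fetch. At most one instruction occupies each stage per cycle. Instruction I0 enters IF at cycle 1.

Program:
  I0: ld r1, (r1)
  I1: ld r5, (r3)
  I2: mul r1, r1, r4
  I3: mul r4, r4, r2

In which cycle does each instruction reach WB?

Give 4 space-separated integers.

I0 ld r1 <- r1: IF@1 ID@2 stall=0 (-) EX@3 MEM@4 WB@5
I1 ld r5 <- r3: IF@2 ID@3 stall=0 (-) EX@4 MEM@5 WB@6
I2 mul r1 <- r1,r4: IF@3 ID@4 stall=1 (RAW on I0.r1 (WB@5)) EX@6 MEM@7 WB@8
I3 mul r4 <- r4,r2: IF@4 ID@6 stall=0 (-) EX@7 MEM@8 WB@9

Answer: 5 6 8 9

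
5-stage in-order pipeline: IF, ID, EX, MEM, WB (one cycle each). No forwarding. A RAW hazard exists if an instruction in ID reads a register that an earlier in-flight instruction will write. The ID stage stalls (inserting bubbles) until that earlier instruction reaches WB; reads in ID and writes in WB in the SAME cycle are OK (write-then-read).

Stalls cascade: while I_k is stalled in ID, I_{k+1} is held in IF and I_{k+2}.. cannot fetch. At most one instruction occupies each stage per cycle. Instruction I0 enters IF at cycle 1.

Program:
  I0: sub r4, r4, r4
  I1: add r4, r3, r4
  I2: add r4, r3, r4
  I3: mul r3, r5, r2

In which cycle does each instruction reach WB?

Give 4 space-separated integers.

I0 sub r4 <- r4,r4: IF@1 ID@2 stall=0 (-) EX@3 MEM@4 WB@5
I1 add r4 <- r3,r4: IF@2 ID@3 stall=2 (RAW on I0.r4 (WB@5)) EX@6 MEM@7 WB@8
I2 add r4 <- r3,r4: IF@3 ID@6 stall=2 (RAW on I1.r4 (WB@8)) EX@9 MEM@10 WB@11
I3 mul r3 <- r5,r2: IF@6 ID@9 stall=0 (-) EX@10 MEM@11 WB@12

Answer: 5 8 11 12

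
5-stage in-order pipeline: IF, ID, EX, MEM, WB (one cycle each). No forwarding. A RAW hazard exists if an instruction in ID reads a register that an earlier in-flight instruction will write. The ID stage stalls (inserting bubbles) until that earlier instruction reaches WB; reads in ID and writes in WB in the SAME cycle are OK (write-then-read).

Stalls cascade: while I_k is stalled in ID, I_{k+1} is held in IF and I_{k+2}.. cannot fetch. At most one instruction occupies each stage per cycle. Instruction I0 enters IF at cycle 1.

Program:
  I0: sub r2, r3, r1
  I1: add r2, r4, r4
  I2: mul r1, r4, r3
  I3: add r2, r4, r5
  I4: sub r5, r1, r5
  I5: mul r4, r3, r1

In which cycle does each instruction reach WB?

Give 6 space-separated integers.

I0 sub r2 <- r3,r1: IF@1 ID@2 stall=0 (-) EX@3 MEM@4 WB@5
I1 add r2 <- r4,r4: IF@2 ID@3 stall=0 (-) EX@4 MEM@5 WB@6
I2 mul r1 <- r4,r3: IF@3 ID@4 stall=0 (-) EX@5 MEM@6 WB@7
I3 add r2 <- r4,r5: IF@4 ID@5 stall=0 (-) EX@6 MEM@7 WB@8
I4 sub r5 <- r1,r5: IF@5 ID@6 stall=1 (RAW on I2.r1 (WB@7)) EX@8 MEM@9 WB@10
I5 mul r4 <- r3,r1: IF@6 ID@8 stall=0 (-) EX@9 MEM@10 WB@11

Answer: 5 6 7 8 10 11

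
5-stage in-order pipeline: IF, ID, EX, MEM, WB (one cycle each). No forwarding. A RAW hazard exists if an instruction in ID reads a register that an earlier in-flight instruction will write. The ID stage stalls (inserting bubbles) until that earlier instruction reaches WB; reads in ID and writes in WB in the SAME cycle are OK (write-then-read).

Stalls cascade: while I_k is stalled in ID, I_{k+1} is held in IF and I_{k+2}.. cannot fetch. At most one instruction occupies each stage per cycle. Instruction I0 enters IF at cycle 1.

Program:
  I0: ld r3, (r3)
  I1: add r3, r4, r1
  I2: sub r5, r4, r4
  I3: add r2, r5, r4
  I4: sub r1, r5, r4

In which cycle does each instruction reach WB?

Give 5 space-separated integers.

I0 ld r3 <- r3: IF@1 ID@2 stall=0 (-) EX@3 MEM@4 WB@5
I1 add r3 <- r4,r1: IF@2 ID@3 stall=0 (-) EX@4 MEM@5 WB@6
I2 sub r5 <- r4,r4: IF@3 ID@4 stall=0 (-) EX@5 MEM@6 WB@7
I3 add r2 <- r5,r4: IF@4 ID@5 stall=2 (RAW on I2.r5 (WB@7)) EX@8 MEM@9 WB@10
I4 sub r1 <- r5,r4: IF@5 ID@8 stall=0 (-) EX@9 MEM@10 WB@11

Answer: 5 6 7 10 11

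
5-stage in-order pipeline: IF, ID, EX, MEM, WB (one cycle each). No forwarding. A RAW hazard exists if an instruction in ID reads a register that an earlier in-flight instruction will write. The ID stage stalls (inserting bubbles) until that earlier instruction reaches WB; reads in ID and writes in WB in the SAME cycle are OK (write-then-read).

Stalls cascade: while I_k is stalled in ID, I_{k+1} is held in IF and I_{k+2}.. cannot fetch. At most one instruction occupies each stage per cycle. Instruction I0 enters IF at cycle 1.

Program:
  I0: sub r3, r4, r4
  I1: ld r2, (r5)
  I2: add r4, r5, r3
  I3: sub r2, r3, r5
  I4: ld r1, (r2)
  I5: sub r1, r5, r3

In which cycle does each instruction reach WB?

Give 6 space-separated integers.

Answer: 5 6 8 9 12 13

Derivation:
I0 sub r3 <- r4,r4: IF@1 ID@2 stall=0 (-) EX@3 MEM@4 WB@5
I1 ld r2 <- r5: IF@2 ID@3 stall=0 (-) EX@4 MEM@5 WB@6
I2 add r4 <- r5,r3: IF@3 ID@4 stall=1 (RAW on I0.r3 (WB@5)) EX@6 MEM@7 WB@8
I3 sub r2 <- r3,r5: IF@4 ID@6 stall=0 (-) EX@7 MEM@8 WB@9
I4 ld r1 <- r2: IF@6 ID@7 stall=2 (RAW on I3.r2 (WB@9)) EX@10 MEM@11 WB@12
I5 sub r1 <- r5,r3: IF@7 ID@10 stall=0 (-) EX@11 MEM@12 WB@13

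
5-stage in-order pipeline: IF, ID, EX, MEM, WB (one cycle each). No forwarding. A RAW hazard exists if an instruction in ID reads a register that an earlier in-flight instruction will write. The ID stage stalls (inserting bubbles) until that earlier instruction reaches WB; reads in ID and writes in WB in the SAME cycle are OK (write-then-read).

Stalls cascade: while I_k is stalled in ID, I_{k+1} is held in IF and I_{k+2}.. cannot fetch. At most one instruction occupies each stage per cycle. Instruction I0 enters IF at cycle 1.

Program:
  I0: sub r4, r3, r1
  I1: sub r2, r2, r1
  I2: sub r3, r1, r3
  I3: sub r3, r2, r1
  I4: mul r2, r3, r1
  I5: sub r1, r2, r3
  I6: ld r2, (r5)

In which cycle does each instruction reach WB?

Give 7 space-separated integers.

I0 sub r4 <- r3,r1: IF@1 ID@2 stall=0 (-) EX@3 MEM@4 WB@5
I1 sub r2 <- r2,r1: IF@2 ID@3 stall=0 (-) EX@4 MEM@5 WB@6
I2 sub r3 <- r1,r3: IF@3 ID@4 stall=0 (-) EX@5 MEM@6 WB@7
I3 sub r3 <- r2,r1: IF@4 ID@5 stall=1 (RAW on I1.r2 (WB@6)) EX@7 MEM@8 WB@9
I4 mul r2 <- r3,r1: IF@5 ID@7 stall=2 (RAW on I3.r3 (WB@9)) EX@10 MEM@11 WB@12
I5 sub r1 <- r2,r3: IF@7 ID@10 stall=2 (RAW on I4.r2 (WB@12)) EX@13 MEM@14 WB@15
I6 ld r2 <- r5: IF@10 ID@13 stall=0 (-) EX@14 MEM@15 WB@16

Answer: 5 6 7 9 12 15 16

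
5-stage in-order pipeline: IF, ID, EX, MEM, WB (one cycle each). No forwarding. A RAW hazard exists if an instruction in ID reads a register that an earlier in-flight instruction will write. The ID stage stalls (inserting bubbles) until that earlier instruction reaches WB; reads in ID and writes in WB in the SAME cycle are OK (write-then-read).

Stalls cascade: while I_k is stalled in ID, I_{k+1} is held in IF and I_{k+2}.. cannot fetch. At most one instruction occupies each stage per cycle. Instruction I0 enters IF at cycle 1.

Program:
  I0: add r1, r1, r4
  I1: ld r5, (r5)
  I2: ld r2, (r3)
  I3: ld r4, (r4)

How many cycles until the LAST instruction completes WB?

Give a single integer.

Answer: 8

Derivation:
I0 add r1 <- r1,r4: IF@1 ID@2 stall=0 (-) EX@3 MEM@4 WB@5
I1 ld r5 <- r5: IF@2 ID@3 stall=0 (-) EX@4 MEM@5 WB@6
I2 ld r2 <- r3: IF@3 ID@4 stall=0 (-) EX@5 MEM@6 WB@7
I3 ld r4 <- r4: IF@4 ID@5 stall=0 (-) EX@6 MEM@7 WB@8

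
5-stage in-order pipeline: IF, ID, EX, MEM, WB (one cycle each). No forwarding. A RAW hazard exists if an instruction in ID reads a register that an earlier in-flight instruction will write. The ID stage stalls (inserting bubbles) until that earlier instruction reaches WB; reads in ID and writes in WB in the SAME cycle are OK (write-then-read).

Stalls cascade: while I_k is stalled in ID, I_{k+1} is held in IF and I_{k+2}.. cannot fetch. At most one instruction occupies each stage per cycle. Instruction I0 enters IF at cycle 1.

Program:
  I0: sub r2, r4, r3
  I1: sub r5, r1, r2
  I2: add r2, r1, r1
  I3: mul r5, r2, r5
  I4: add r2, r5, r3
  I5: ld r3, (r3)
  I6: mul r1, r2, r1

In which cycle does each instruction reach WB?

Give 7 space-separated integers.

Answer: 5 8 9 12 15 16 18

Derivation:
I0 sub r2 <- r4,r3: IF@1 ID@2 stall=0 (-) EX@3 MEM@4 WB@5
I1 sub r5 <- r1,r2: IF@2 ID@3 stall=2 (RAW on I0.r2 (WB@5)) EX@6 MEM@7 WB@8
I2 add r2 <- r1,r1: IF@3 ID@6 stall=0 (-) EX@7 MEM@8 WB@9
I3 mul r5 <- r2,r5: IF@6 ID@7 stall=2 (RAW on I2.r2 (WB@9)) EX@10 MEM@11 WB@12
I4 add r2 <- r5,r3: IF@7 ID@10 stall=2 (RAW on I3.r5 (WB@12)) EX@13 MEM@14 WB@15
I5 ld r3 <- r3: IF@10 ID@13 stall=0 (-) EX@14 MEM@15 WB@16
I6 mul r1 <- r2,r1: IF@13 ID@14 stall=1 (RAW on I4.r2 (WB@15)) EX@16 MEM@17 WB@18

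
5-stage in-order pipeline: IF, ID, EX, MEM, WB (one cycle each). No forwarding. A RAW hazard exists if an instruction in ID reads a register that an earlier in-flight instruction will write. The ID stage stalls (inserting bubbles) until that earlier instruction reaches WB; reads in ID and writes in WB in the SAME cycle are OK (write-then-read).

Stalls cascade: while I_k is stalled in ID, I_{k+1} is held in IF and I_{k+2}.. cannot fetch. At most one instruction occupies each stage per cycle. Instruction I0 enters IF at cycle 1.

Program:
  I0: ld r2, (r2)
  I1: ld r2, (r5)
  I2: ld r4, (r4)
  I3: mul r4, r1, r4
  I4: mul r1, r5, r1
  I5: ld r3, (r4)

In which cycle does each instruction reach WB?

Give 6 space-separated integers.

I0 ld r2 <- r2: IF@1 ID@2 stall=0 (-) EX@3 MEM@4 WB@5
I1 ld r2 <- r5: IF@2 ID@3 stall=0 (-) EX@4 MEM@5 WB@6
I2 ld r4 <- r4: IF@3 ID@4 stall=0 (-) EX@5 MEM@6 WB@7
I3 mul r4 <- r1,r4: IF@4 ID@5 stall=2 (RAW on I2.r4 (WB@7)) EX@8 MEM@9 WB@10
I4 mul r1 <- r5,r1: IF@5 ID@8 stall=0 (-) EX@9 MEM@10 WB@11
I5 ld r3 <- r4: IF@8 ID@9 stall=1 (RAW on I3.r4 (WB@10)) EX@11 MEM@12 WB@13

Answer: 5 6 7 10 11 13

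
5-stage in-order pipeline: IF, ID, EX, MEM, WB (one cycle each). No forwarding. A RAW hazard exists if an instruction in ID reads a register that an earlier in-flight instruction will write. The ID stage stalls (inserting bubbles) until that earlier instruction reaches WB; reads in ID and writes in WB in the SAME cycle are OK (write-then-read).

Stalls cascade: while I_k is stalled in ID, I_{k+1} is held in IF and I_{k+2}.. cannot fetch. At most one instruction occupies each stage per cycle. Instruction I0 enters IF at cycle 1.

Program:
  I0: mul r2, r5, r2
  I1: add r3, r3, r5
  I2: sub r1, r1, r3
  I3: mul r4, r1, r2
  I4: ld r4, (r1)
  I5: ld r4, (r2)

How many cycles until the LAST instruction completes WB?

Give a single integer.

Answer: 14

Derivation:
I0 mul r2 <- r5,r2: IF@1 ID@2 stall=0 (-) EX@3 MEM@4 WB@5
I1 add r3 <- r3,r5: IF@2 ID@3 stall=0 (-) EX@4 MEM@5 WB@6
I2 sub r1 <- r1,r3: IF@3 ID@4 stall=2 (RAW on I1.r3 (WB@6)) EX@7 MEM@8 WB@9
I3 mul r4 <- r1,r2: IF@4 ID@7 stall=2 (RAW on I2.r1 (WB@9)) EX@10 MEM@11 WB@12
I4 ld r4 <- r1: IF@7 ID@10 stall=0 (-) EX@11 MEM@12 WB@13
I5 ld r4 <- r2: IF@10 ID@11 stall=0 (-) EX@12 MEM@13 WB@14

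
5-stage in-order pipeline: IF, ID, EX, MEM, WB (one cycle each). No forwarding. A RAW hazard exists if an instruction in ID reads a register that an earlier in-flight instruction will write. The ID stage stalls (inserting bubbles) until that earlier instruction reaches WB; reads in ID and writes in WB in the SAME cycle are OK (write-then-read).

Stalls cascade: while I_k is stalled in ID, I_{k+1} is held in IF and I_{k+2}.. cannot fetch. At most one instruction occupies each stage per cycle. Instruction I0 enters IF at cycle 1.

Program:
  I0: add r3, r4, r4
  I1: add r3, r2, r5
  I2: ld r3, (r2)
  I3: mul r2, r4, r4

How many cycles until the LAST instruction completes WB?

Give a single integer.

I0 add r3 <- r4,r4: IF@1 ID@2 stall=0 (-) EX@3 MEM@4 WB@5
I1 add r3 <- r2,r5: IF@2 ID@3 stall=0 (-) EX@4 MEM@5 WB@6
I2 ld r3 <- r2: IF@3 ID@4 stall=0 (-) EX@5 MEM@6 WB@7
I3 mul r2 <- r4,r4: IF@4 ID@5 stall=0 (-) EX@6 MEM@7 WB@8

Answer: 8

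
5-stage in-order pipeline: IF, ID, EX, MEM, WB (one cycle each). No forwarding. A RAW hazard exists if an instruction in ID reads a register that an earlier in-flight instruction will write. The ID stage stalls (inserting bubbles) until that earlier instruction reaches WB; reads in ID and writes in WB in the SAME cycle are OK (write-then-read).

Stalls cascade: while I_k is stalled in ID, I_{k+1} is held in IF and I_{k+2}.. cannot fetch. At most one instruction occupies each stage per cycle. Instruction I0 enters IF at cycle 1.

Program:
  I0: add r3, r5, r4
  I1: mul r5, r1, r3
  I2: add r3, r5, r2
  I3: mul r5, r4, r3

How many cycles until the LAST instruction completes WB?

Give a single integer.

Answer: 14

Derivation:
I0 add r3 <- r5,r4: IF@1 ID@2 stall=0 (-) EX@3 MEM@4 WB@5
I1 mul r5 <- r1,r3: IF@2 ID@3 stall=2 (RAW on I0.r3 (WB@5)) EX@6 MEM@7 WB@8
I2 add r3 <- r5,r2: IF@3 ID@6 stall=2 (RAW on I1.r5 (WB@8)) EX@9 MEM@10 WB@11
I3 mul r5 <- r4,r3: IF@6 ID@9 stall=2 (RAW on I2.r3 (WB@11)) EX@12 MEM@13 WB@14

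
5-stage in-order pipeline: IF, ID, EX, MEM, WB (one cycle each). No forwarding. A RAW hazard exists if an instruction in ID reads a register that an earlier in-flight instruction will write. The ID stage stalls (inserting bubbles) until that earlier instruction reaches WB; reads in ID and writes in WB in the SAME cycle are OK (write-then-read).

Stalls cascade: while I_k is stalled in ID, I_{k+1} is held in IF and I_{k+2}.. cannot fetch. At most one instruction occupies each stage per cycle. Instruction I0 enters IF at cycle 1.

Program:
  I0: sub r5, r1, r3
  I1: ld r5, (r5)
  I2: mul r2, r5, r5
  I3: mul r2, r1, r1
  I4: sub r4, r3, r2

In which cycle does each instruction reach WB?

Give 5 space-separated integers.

Answer: 5 8 11 12 15

Derivation:
I0 sub r5 <- r1,r3: IF@1 ID@2 stall=0 (-) EX@3 MEM@4 WB@5
I1 ld r5 <- r5: IF@2 ID@3 stall=2 (RAW on I0.r5 (WB@5)) EX@6 MEM@7 WB@8
I2 mul r2 <- r5,r5: IF@3 ID@6 stall=2 (RAW on I1.r5 (WB@8)) EX@9 MEM@10 WB@11
I3 mul r2 <- r1,r1: IF@6 ID@9 stall=0 (-) EX@10 MEM@11 WB@12
I4 sub r4 <- r3,r2: IF@9 ID@10 stall=2 (RAW on I3.r2 (WB@12)) EX@13 MEM@14 WB@15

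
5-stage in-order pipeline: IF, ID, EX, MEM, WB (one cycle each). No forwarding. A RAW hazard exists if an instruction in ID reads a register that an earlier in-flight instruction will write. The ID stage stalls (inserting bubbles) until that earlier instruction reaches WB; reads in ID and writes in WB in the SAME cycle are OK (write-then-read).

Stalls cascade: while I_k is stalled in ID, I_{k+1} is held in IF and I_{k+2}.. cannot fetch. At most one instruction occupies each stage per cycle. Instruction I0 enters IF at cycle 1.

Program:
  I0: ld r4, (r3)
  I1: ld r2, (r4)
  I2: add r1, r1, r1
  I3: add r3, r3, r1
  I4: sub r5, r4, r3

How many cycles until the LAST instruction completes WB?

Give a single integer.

I0 ld r4 <- r3: IF@1 ID@2 stall=0 (-) EX@3 MEM@4 WB@5
I1 ld r2 <- r4: IF@2 ID@3 stall=2 (RAW on I0.r4 (WB@5)) EX@6 MEM@7 WB@8
I2 add r1 <- r1,r1: IF@3 ID@6 stall=0 (-) EX@7 MEM@8 WB@9
I3 add r3 <- r3,r1: IF@6 ID@7 stall=2 (RAW on I2.r1 (WB@9)) EX@10 MEM@11 WB@12
I4 sub r5 <- r4,r3: IF@7 ID@10 stall=2 (RAW on I3.r3 (WB@12)) EX@13 MEM@14 WB@15

Answer: 15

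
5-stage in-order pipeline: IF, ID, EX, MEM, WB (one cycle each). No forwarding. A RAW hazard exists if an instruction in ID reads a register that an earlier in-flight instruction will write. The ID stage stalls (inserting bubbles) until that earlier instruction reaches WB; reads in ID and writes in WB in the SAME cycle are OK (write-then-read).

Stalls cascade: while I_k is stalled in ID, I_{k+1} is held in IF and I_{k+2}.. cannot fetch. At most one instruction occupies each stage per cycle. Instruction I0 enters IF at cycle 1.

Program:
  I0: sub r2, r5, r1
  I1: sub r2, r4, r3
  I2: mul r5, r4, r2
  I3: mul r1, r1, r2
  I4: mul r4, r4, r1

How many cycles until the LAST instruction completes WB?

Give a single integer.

I0 sub r2 <- r5,r1: IF@1 ID@2 stall=0 (-) EX@3 MEM@4 WB@5
I1 sub r2 <- r4,r3: IF@2 ID@3 stall=0 (-) EX@4 MEM@5 WB@6
I2 mul r5 <- r4,r2: IF@3 ID@4 stall=2 (RAW on I1.r2 (WB@6)) EX@7 MEM@8 WB@9
I3 mul r1 <- r1,r2: IF@4 ID@7 stall=0 (-) EX@8 MEM@9 WB@10
I4 mul r4 <- r4,r1: IF@7 ID@8 stall=2 (RAW on I3.r1 (WB@10)) EX@11 MEM@12 WB@13

Answer: 13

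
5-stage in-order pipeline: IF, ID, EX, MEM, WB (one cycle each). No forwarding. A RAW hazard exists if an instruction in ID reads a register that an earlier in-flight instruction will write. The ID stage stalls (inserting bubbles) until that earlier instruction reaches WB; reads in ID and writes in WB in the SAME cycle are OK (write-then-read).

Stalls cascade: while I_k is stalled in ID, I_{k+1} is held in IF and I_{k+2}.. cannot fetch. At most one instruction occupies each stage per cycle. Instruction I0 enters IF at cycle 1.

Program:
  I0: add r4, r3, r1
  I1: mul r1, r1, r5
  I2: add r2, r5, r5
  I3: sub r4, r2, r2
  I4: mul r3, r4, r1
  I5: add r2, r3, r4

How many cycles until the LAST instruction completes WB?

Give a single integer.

Answer: 16

Derivation:
I0 add r4 <- r3,r1: IF@1 ID@2 stall=0 (-) EX@3 MEM@4 WB@5
I1 mul r1 <- r1,r5: IF@2 ID@3 stall=0 (-) EX@4 MEM@5 WB@6
I2 add r2 <- r5,r5: IF@3 ID@4 stall=0 (-) EX@5 MEM@6 WB@7
I3 sub r4 <- r2,r2: IF@4 ID@5 stall=2 (RAW on I2.r2 (WB@7)) EX@8 MEM@9 WB@10
I4 mul r3 <- r4,r1: IF@5 ID@8 stall=2 (RAW on I3.r4 (WB@10)) EX@11 MEM@12 WB@13
I5 add r2 <- r3,r4: IF@8 ID@11 stall=2 (RAW on I4.r3 (WB@13)) EX@14 MEM@15 WB@16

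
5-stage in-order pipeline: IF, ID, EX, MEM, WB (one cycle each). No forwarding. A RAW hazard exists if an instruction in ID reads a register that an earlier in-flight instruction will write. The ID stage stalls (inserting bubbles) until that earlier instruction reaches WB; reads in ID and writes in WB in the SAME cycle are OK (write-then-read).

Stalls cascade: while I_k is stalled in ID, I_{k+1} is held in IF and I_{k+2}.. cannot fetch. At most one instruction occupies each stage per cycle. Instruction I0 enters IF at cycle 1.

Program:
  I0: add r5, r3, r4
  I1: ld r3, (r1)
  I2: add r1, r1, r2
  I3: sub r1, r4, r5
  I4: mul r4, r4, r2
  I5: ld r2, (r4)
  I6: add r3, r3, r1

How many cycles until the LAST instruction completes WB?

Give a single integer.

I0 add r5 <- r3,r4: IF@1 ID@2 stall=0 (-) EX@3 MEM@4 WB@5
I1 ld r3 <- r1: IF@2 ID@3 stall=0 (-) EX@4 MEM@5 WB@6
I2 add r1 <- r1,r2: IF@3 ID@4 stall=0 (-) EX@5 MEM@6 WB@7
I3 sub r1 <- r4,r5: IF@4 ID@5 stall=0 (-) EX@6 MEM@7 WB@8
I4 mul r4 <- r4,r2: IF@5 ID@6 stall=0 (-) EX@7 MEM@8 WB@9
I5 ld r2 <- r4: IF@6 ID@7 stall=2 (RAW on I4.r4 (WB@9)) EX@10 MEM@11 WB@12
I6 add r3 <- r3,r1: IF@7 ID@10 stall=0 (-) EX@11 MEM@12 WB@13

Answer: 13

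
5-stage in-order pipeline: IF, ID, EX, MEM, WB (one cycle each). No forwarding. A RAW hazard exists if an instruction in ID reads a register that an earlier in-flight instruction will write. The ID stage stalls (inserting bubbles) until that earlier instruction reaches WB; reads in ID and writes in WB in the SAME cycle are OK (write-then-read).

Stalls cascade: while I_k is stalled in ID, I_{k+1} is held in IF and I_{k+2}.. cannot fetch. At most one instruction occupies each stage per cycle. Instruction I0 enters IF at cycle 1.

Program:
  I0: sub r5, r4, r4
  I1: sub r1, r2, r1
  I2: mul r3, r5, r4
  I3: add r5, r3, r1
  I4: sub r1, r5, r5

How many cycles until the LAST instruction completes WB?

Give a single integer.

Answer: 14

Derivation:
I0 sub r5 <- r4,r4: IF@1 ID@2 stall=0 (-) EX@3 MEM@4 WB@5
I1 sub r1 <- r2,r1: IF@2 ID@3 stall=0 (-) EX@4 MEM@5 WB@6
I2 mul r3 <- r5,r4: IF@3 ID@4 stall=1 (RAW on I0.r5 (WB@5)) EX@6 MEM@7 WB@8
I3 add r5 <- r3,r1: IF@4 ID@6 stall=2 (RAW on I2.r3 (WB@8)) EX@9 MEM@10 WB@11
I4 sub r1 <- r5,r5: IF@6 ID@9 stall=2 (RAW on I3.r5 (WB@11)) EX@12 MEM@13 WB@14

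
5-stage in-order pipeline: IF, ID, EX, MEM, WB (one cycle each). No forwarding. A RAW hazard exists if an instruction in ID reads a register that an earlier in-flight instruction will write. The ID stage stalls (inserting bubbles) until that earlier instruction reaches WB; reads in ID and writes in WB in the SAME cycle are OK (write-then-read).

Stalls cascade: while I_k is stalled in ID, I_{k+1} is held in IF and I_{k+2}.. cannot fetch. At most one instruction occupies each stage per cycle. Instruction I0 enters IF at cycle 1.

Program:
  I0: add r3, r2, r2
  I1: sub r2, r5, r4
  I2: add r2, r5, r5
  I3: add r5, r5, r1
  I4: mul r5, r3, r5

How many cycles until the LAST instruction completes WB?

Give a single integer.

I0 add r3 <- r2,r2: IF@1 ID@2 stall=0 (-) EX@3 MEM@4 WB@5
I1 sub r2 <- r5,r4: IF@2 ID@3 stall=0 (-) EX@4 MEM@5 WB@6
I2 add r2 <- r5,r5: IF@3 ID@4 stall=0 (-) EX@5 MEM@6 WB@7
I3 add r5 <- r5,r1: IF@4 ID@5 stall=0 (-) EX@6 MEM@7 WB@8
I4 mul r5 <- r3,r5: IF@5 ID@6 stall=2 (RAW on I3.r5 (WB@8)) EX@9 MEM@10 WB@11

Answer: 11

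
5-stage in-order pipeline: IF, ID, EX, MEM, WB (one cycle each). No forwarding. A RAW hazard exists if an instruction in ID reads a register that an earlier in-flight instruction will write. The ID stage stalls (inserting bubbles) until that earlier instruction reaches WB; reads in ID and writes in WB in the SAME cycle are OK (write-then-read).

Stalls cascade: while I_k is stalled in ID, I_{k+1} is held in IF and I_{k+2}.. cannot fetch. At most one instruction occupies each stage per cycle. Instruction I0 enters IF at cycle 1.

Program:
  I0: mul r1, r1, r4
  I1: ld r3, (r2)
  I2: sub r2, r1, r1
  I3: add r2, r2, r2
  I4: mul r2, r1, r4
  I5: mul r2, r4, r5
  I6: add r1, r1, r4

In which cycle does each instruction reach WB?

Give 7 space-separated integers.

Answer: 5 6 8 11 12 13 14

Derivation:
I0 mul r1 <- r1,r4: IF@1 ID@2 stall=0 (-) EX@3 MEM@4 WB@5
I1 ld r3 <- r2: IF@2 ID@3 stall=0 (-) EX@4 MEM@5 WB@6
I2 sub r2 <- r1,r1: IF@3 ID@4 stall=1 (RAW on I0.r1 (WB@5)) EX@6 MEM@7 WB@8
I3 add r2 <- r2,r2: IF@4 ID@6 stall=2 (RAW on I2.r2 (WB@8)) EX@9 MEM@10 WB@11
I4 mul r2 <- r1,r4: IF@6 ID@9 stall=0 (-) EX@10 MEM@11 WB@12
I5 mul r2 <- r4,r5: IF@9 ID@10 stall=0 (-) EX@11 MEM@12 WB@13
I6 add r1 <- r1,r4: IF@10 ID@11 stall=0 (-) EX@12 MEM@13 WB@14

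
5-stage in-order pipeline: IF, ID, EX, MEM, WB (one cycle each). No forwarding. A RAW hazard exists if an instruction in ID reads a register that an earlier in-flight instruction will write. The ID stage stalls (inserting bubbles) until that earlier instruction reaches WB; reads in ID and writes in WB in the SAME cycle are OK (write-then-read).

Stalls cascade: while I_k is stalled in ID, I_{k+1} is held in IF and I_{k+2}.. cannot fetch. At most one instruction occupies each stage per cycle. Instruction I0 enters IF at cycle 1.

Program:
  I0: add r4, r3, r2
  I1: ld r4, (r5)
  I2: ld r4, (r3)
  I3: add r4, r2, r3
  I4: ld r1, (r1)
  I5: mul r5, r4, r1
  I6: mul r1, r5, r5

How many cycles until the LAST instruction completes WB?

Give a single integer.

I0 add r4 <- r3,r2: IF@1 ID@2 stall=0 (-) EX@3 MEM@4 WB@5
I1 ld r4 <- r5: IF@2 ID@3 stall=0 (-) EX@4 MEM@5 WB@6
I2 ld r4 <- r3: IF@3 ID@4 stall=0 (-) EX@5 MEM@6 WB@7
I3 add r4 <- r2,r3: IF@4 ID@5 stall=0 (-) EX@6 MEM@7 WB@8
I4 ld r1 <- r1: IF@5 ID@6 stall=0 (-) EX@7 MEM@8 WB@9
I5 mul r5 <- r4,r1: IF@6 ID@7 stall=2 (RAW on I4.r1 (WB@9)) EX@10 MEM@11 WB@12
I6 mul r1 <- r5,r5: IF@7 ID@10 stall=2 (RAW on I5.r5 (WB@12)) EX@13 MEM@14 WB@15

Answer: 15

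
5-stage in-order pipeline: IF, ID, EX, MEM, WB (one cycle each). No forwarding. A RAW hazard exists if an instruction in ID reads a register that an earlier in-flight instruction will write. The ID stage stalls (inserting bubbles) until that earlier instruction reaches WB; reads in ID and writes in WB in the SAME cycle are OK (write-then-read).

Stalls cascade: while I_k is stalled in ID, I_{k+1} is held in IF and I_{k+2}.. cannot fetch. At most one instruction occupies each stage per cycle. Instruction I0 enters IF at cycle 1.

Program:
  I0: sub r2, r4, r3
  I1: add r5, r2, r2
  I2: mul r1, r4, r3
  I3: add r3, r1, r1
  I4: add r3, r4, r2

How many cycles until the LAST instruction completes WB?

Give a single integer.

Answer: 13

Derivation:
I0 sub r2 <- r4,r3: IF@1 ID@2 stall=0 (-) EX@3 MEM@4 WB@5
I1 add r5 <- r2,r2: IF@2 ID@3 stall=2 (RAW on I0.r2 (WB@5)) EX@6 MEM@7 WB@8
I2 mul r1 <- r4,r3: IF@3 ID@6 stall=0 (-) EX@7 MEM@8 WB@9
I3 add r3 <- r1,r1: IF@6 ID@7 stall=2 (RAW on I2.r1 (WB@9)) EX@10 MEM@11 WB@12
I4 add r3 <- r4,r2: IF@7 ID@10 stall=0 (-) EX@11 MEM@12 WB@13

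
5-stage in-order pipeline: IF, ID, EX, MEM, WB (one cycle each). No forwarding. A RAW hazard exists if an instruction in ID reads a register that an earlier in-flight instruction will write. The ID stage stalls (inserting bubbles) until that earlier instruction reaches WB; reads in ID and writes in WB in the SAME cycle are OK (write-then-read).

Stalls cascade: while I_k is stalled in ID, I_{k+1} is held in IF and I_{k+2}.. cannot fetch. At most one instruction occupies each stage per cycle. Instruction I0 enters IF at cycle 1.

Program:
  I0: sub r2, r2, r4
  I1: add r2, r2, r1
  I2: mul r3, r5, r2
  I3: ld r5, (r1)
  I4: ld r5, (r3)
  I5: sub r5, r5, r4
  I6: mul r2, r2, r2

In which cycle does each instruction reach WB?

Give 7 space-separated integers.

I0 sub r2 <- r2,r4: IF@1 ID@2 stall=0 (-) EX@3 MEM@4 WB@5
I1 add r2 <- r2,r1: IF@2 ID@3 stall=2 (RAW on I0.r2 (WB@5)) EX@6 MEM@7 WB@8
I2 mul r3 <- r5,r2: IF@3 ID@6 stall=2 (RAW on I1.r2 (WB@8)) EX@9 MEM@10 WB@11
I3 ld r5 <- r1: IF@6 ID@9 stall=0 (-) EX@10 MEM@11 WB@12
I4 ld r5 <- r3: IF@9 ID@10 stall=1 (RAW on I2.r3 (WB@11)) EX@12 MEM@13 WB@14
I5 sub r5 <- r5,r4: IF@10 ID@12 stall=2 (RAW on I4.r5 (WB@14)) EX@15 MEM@16 WB@17
I6 mul r2 <- r2,r2: IF@12 ID@15 stall=0 (-) EX@16 MEM@17 WB@18

Answer: 5 8 11 12 14 17 18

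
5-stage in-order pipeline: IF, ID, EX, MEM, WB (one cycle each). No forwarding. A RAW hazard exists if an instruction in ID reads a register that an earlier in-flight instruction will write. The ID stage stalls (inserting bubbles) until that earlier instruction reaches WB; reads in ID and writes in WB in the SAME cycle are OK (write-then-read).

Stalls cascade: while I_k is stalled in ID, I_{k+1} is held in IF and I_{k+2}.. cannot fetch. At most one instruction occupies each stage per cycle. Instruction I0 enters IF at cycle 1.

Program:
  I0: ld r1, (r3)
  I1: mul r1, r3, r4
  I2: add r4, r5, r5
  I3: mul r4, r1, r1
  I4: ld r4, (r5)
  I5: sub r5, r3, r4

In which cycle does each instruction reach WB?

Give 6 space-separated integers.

I0 ld r1 <- r3: IF@1 ID@2 stall=0 (-) EX@3 MEM@4 WB@5
I1 mul r1 <- r3,r4: IF@2 ID@3 stall=0 (-) EX@4 MEM@5 WB@6
I2 add r4 <- r5,r5: IF@3 ID@4 stall=0 (-) EX@5 MEM@6 WB@7
I3 mul r4 <- r1,r1: IF@4 ID@5 stall=1 (RAW on I1.r1 (WB@6)) EX@7 MEM@8 WB@9
I4 ld r4 <- r5: IF@5 ID@7 stall=0 (-) EX@8 MEM@9 WB@10
I5 sub r5 <- r3,r4: IF@7 ID@8 stall=2 (RAW on I4.r4 (WB@10)) EX@11 MEM@12 WB@13

Answer: 5 6 7 9 10 13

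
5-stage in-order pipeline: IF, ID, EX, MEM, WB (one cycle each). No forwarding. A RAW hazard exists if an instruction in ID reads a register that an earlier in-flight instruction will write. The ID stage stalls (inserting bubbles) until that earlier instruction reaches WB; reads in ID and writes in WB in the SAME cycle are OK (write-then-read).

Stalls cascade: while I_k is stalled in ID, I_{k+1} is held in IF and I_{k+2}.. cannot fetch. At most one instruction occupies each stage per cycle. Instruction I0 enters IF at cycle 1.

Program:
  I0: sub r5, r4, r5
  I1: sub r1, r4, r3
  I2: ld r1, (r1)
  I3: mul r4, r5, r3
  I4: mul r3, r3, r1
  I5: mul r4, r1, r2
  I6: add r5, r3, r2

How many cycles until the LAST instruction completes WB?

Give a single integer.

I0 sub r5 <- r4,r5: IF@1 ID@2 stall=0 (-) EX@3 MEM@4 WB@5
I1 sub r1 <- r4,r3: IF@2 ID@3 stall=0 (-) EX@4 MEM@5 WB@6
I2 ld r1 <- r1: IF@3 ID@4 stall=2 (RAW on I1.r1 (WB@6)) EX@7 MEM@8 WB@9
I3 mul r4 <- r5,r3: IF@4 ID@7 stall=0 (-) EX@8 MEM@9 WB@10
I4 mul r3 <- r3,r1: IF@7 ID@8 stall=1 (RAW on I2.r1 (WB@9)) EX@10 MEM@11 WB@12
I5 mul r4 <- r1,r2: IF@8 ID@10 stall=0 (-) EX@11 MEM@12 WB@13
I6 add r5 <- r3,r2: IF@10 ID@11 stall=1 (RAW on I4.r3 (WB@12)) EX@13 MEM@14 WB@15

Answer: 15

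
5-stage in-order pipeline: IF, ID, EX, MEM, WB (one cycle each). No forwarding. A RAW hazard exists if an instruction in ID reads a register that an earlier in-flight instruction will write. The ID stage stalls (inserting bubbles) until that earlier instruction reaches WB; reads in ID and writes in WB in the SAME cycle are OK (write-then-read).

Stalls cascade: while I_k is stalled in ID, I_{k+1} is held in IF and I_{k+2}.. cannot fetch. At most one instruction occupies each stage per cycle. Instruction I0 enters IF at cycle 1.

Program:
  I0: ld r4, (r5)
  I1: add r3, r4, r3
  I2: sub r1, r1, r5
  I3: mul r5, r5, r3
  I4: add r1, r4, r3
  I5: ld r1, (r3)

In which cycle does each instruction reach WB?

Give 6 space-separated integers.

Answer: 5 8 9 11 12 13

Derivation:
I0 ld r4 <- r5: IF@1 ID@2 stall=0 (-) EX@3 MEM@4 WB@5
I1 add r3 <- r4,r3: IF@2 ID@3 stall=2 (RAW on I0.r4 (WB@5)) EX@6 MEM@7 WB@8
I2 sub r1 <- r1,r5: IF@3 ID@6 stall=0 (-) EX@7 MEM@8 WB@9
I3 mul r5 <- r5,r3: IF@6 ID@7 stall=1 (RAW on I1.r3 (WB@8)) EX@9 MEM@10 WB@11
I4 add r1 <- r4,r3: IF@7 ID@9 stall=0 (-) EX@10 MEM@11 WB@12
I5 ld r1 <- r3: IF@9 ID@10 stall=0 (-) EX@11 MEM@12 WB@13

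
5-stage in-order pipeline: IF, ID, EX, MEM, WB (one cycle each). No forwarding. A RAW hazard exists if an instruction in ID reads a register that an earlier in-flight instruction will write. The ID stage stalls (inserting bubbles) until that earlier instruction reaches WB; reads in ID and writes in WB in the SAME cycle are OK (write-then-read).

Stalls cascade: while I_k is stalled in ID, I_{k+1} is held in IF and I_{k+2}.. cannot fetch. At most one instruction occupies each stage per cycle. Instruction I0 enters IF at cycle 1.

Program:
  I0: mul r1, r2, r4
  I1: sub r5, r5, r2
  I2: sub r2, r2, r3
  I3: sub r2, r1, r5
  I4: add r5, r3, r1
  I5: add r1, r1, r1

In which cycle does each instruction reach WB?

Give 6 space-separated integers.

I0 mul r1 <- r2,r4: IF@1 ID@2 stall=0 (-) EX@3 MEM@4 WB@5
I1 sub r5 <- r5,r2: IF@2 ID@3 stall=0 (-) EX@4 MEM@5 WB@6
I2 sub r2 <- r2,r3: IF@3 ID@4 stall=0 (-) EX@5 MEM@6 WB@7
I3 sub r2 <- r1,r5: IF@4 ID@5 stall=1 (RAW on I1.r5 (WB@6)) EX@7 MEM@8 WB@9
I4 add r5 <- r3,r1: IF@5 ID@7 stall=0 (-) EX@8 MEM@9 WB@10
I5 add r1 <- r1,r1: IF@7 ID@8 stall=0 (-) EX@9 MEM@10 WB@11

Answer: 5 6 7 9 10 11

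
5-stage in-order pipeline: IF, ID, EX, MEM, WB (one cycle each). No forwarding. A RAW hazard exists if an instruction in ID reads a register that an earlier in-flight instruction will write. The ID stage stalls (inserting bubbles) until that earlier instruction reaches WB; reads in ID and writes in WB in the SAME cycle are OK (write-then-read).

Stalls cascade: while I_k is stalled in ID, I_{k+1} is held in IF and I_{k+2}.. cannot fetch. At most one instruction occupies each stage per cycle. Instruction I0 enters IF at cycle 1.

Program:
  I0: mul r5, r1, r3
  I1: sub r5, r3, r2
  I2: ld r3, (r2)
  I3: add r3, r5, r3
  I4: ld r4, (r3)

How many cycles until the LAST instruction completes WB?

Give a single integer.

I0 mul r5 <- r1,r3: IF@1 ID@2 stall=0 (-) EX@3 MEM@4 WB@5
I1 sub r5 <- r3,r2: IF@2 ID@3 stall=0 (-) EX@4 MEM@5 WB@6
I2 ld r3 <- r2: IF@3 ID@4 stall=0 (-) EX@5 MEM@6 WB@7
I3 add r3 <- r5,r3: IF@4 ID@5 stall=2 (RAW on I2.r3 (WB@7)) EX@8 MEM@9 WB@10
I4 ld r4 <- r3: IF@5 ID@8 stall=2 (RAW on I3.r3 (WB@10)) EX@11 MEM@12 WB@13

Answer: 13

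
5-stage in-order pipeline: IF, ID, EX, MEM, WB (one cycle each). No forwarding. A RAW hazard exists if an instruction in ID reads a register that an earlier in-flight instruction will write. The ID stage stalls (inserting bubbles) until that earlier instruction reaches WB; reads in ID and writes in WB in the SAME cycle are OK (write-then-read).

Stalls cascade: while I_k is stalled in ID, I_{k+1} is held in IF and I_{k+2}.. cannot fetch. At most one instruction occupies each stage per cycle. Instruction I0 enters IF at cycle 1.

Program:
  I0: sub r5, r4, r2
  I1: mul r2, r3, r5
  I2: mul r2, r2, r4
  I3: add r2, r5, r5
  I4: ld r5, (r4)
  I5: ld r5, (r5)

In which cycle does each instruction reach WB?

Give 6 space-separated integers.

Answer: 5 8 11 12 13 16

Derivation:
I0 sub r5 <- r4,r2: IF@1 ID@2 stall=0 (-) EX@3 MEM@4 WB@5
I1 mul r2 <- r3,r5: IF@2 ID@3 stall=2 (RAW on I0.r5 (WB@5)) EX@6 MEM@7 WB@8
I2 mul r2 <- r2,r4: IF@3 ID@6 stall=2 (RAW on I1.r2 (WB@8)) EX@9 MEM@10 WB@11
I3 add r2 <- r5,r5: IF@6 ID@9 stall=0 (-) EX@10 MEM@11 WB@12
I4 ld r5 <- r4: IF@9 ID@10 stall=0 (-) EX@11 MEM@12 WB@13
I5 ld r5 <- r5: IF@10 ID@11 stall=2 (RAW on I4.r5 (WB@13)) EX@14 MEM@15 WB@16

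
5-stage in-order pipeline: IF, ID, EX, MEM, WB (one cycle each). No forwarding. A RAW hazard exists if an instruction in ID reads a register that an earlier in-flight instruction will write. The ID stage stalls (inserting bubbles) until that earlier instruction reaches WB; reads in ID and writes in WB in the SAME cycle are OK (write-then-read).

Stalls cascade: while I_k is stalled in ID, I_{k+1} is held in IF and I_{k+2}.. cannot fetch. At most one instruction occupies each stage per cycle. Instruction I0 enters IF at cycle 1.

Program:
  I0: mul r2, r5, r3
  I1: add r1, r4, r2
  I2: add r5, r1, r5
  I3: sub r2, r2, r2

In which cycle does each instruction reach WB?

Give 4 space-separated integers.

I0 mul r2 <- r5,r3: IF@1 ID@2 stall=0 (-) EX@3 MEM@4 WB@5
I1 add r1 <- r4,r2: IF@2 ID@3 stall=2 (RAW on I0.r2 (WB@5)) EX@6 MEM@7 WB@8
I2 add r5 <- r1,r5: IF@3 ID@6 stall=2 (RAW on I1.r1 (WB@8)) EX@9 MEM@10 WB@11
I3 sub r2 <- r2,r2: IF@6 ID@9 stall=0 (-) EX@10 MEM@11 WB@12

Answer: 5 8 11 12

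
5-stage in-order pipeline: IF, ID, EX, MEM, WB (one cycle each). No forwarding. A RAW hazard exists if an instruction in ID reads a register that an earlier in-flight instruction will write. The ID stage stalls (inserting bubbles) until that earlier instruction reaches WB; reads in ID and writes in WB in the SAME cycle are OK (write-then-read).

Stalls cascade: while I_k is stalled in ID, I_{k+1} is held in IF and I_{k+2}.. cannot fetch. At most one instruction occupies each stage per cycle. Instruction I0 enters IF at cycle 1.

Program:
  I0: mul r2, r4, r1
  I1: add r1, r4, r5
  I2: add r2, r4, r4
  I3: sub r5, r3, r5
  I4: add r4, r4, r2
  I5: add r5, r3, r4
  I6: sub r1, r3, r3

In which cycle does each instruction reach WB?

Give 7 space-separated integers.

I0 mul r2 <- r4,r1: IF@1 ID@2 stall=0 (-) EX@3 MEM@4 WB@5
I1 add r1 <- r4,r5: IF@2 ID@3 stall=0 (-) EX@4 MEM@5 WB@6
I2 add r2 <- r4,r4: IF@3 ID@4 stall=0 (-) EX@5 MEM@6 WB@7
I3 sub r5 <- r3,r5: IF@4 ID@5 stall=0 (-) EX@6 MEM@7 WB@8
I4 add r4 <- r4,r2: IF@5 ID@6 stall=1 (RAW on I2.r2 (WB@7)) EX@8 MEM@9 WB@10
I5 add r5 <- r3,r4: IF@6 ID@8 stall=2 (RAW on I4.r4 (WB@10)) EX@11 MEM@12 WB@13
I6 sub r1 <- r3,r3: IF@8 ID@11 stall=0 (-) EX@12 MEM@13 WB@14

Answer: 5 6 7 8 10 13 14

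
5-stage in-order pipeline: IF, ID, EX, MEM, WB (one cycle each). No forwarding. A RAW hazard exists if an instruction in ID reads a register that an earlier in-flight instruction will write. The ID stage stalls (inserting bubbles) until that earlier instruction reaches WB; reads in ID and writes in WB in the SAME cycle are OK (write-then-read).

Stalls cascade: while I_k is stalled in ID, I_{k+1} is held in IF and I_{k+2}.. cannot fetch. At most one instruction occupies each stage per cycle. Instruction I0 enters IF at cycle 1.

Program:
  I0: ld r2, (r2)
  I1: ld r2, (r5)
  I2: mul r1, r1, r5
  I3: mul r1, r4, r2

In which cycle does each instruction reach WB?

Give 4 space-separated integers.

Answer: 5 6 7 9

Derivation:
I0 ld r2 <- r2: IF@1 ID@2 stall=0 (-) EX@3 MEM@4 WB@5
I1 ld r2 <- r5: IF@2 ID@3 stall=0 (-) EX@4 MEM@5 WB@6
I2 mul r1 <- r1,r5: IF@3 ID@4 stall=0 (-) EX@5 MEM@6 WB@7
I3 mul r1 <- r4,r2: IF@4 ID@5 stall=1 (RAW on I1.r2 (WB@6)) EX@7 MEM@8 WB@9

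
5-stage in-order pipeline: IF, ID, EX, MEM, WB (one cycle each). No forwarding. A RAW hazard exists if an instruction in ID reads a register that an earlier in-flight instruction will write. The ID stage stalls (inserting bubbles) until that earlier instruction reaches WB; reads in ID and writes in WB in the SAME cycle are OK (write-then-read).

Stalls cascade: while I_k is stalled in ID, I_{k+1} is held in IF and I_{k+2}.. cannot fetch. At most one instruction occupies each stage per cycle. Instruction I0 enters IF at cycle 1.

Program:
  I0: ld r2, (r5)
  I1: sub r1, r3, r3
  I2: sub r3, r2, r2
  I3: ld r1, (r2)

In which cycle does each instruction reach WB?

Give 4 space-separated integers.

Answer: 5 6 8 9

Derivation:
I0 ld r2 <- r5: IF@1 ID@2 stall=0 (-) EX@3 MEM@4 WB@5
I1 sub r1 <- r3,r3: IF@2 ID@3 stall=0 (-) EX@4 MEM@5 WB@6
I2 sub r3 <- r2,r2: IF@3 ID@4 stall=1 (RAW on I0.r2 (WB@5)) EX@6 MEM@7 WB@8
I3 ld r1 <- r2: IF@4 ID@6 stall=0 (-) EX@7 MEM@8 WB@9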